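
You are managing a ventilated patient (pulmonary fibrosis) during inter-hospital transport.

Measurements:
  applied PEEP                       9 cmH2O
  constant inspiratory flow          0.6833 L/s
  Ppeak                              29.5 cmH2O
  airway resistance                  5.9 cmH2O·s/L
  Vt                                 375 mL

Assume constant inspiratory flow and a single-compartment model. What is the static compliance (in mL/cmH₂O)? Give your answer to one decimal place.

Equation of motion (constant flow): PIP = Vt/C + R·V̇ + PEEP.
Vt/C = PIP − R·V̇ − PEEP = 29.5 − 5.9×0.6833 − 9 = 29.5 − 4.031 − 9 = 16.469 cmH2O.
C = Vt / 16.469 = 375 / 16.469 = 22.77 mL/cmH2O.

22.8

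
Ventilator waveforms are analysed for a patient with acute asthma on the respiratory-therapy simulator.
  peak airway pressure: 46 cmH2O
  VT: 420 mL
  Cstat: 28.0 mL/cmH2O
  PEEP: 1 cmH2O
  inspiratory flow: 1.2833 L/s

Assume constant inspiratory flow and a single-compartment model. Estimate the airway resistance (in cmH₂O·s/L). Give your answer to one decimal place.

Equation of motion (constant flow): PIP = Vt/C + R·V̇ + PEEP.
R·V̇ = PIP − Vt/C − PEEP = 46 − 420/28.0 − 1 = 46 − 15.0 − 1 = 30.0 cmH2O.
R = 30.0 / 1.2833 = 23.377 cmH2O·s/L.

23.4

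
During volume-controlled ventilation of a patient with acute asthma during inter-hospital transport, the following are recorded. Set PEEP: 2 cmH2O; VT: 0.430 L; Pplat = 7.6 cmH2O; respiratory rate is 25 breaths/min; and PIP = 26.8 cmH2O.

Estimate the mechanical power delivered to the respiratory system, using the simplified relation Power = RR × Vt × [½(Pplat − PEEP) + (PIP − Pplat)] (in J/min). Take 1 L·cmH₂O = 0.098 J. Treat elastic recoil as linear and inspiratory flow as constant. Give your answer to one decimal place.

Per-breath work = Vt × [½(Pplat−PEEP) + (PIP−Pplat)] = 0.430 × [0.5×5.6 + 19.2] = 0.430 × 22.0 = 9.46 L·cmH2O.
Power = 25 × 9.46 = 236.5 L·cmH2O/min.
× 0.098 J/(L·cmH2O) → 23.177 J/min.

23.2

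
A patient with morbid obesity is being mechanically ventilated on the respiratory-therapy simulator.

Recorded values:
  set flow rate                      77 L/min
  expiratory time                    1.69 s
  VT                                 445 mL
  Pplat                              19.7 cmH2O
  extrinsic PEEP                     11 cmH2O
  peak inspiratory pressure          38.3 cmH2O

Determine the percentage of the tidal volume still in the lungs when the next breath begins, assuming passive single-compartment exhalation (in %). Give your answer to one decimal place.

10.2

Flow: 77 L/min ÷ 60 = 1.2833 L/s.
R = (PIP − Pplat)/V̇ = (38.3 − 19.7) / 1.2833 = 18.6/1.2833 = 14.494 cmH2O·s/L.
C = Vt/(Pplat − PEEP) = 445.0 / (19.7 − 11) = 445.0/8.7 = 51.149 mL/cmH2O.
τ = R × C = 14.494 × 0.05115 L/cmH2O = 0.7414 s.
Fraction remaining at end-expiration = e^(−Te/τ) = e^(−1.69/0.7414) = 0.1023 → 10.23%.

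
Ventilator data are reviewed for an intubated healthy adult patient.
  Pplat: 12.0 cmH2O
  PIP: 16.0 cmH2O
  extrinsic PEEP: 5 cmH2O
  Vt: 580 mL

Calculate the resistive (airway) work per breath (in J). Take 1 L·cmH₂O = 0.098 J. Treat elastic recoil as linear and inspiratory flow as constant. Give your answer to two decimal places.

With constant inspiratory flow the resistive pressure is constant at PIP − Pplat = 16.0 − 12.0 = 4.0 cmH2O, so resistive work = 4.0 × 0.580 = 2.32 L·cmH2O.
× 0.098 J/(L·cmH2O) → 0.2274 J.

0.23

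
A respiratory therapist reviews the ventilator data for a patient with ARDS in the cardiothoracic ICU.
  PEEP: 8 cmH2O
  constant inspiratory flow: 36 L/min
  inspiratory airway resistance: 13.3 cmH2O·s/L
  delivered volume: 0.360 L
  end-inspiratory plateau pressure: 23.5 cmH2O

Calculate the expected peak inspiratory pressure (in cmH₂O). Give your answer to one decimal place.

Flow: 36 L/min ÷ 60 = 0.6 L/s.
PIP = Pplat + Raw × flow = 23.5 + 13.3 × 0.6 = 23.5 + 7.98 = 31.48 cmH2O.

31.5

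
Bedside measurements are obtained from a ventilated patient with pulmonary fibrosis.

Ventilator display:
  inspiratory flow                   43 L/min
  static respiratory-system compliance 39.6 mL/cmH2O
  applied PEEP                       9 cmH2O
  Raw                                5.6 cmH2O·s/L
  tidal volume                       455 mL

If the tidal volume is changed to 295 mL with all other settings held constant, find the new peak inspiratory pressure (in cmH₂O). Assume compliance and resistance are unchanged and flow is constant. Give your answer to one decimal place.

Flow: 43 L/min ÷ 60 = 0.7167 L/s.
PIP = Vt/C + R·V̇ + PEEP (constant-flow equation of motion).
Only the elastic term changes: ΔPIP = ΔVt / C = (295 − 455) / 39.6 = -4.04 cmH2O.
Original PIP = 455/39.6 + 5.6×0.7167 + 9 = 24.503 cmH2O; new PIP = 24.503 + (-4.04) = 20.463 cmH2O.

20.5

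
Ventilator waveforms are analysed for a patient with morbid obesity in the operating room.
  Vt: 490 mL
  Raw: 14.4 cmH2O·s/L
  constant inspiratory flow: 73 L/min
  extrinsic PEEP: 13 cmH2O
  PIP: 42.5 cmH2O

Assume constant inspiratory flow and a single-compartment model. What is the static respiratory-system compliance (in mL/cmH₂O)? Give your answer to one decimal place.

40.9

Flow: 73 L/min ÷ 60 = 1.2167 L/s.
Equation of motion (constant flow): PIP = Vt/C + R·V̇ + PEEP.
Vt/C = PIP − R·V̇ − PEEP = 42.5 − 14.4×1.2167 − 13 = 42.5 − 17.52 − 13 = 11.98 cmH2O.
C = Vt / 11.98 = 490 / 11.98 = 40.902 mL/cmH2O.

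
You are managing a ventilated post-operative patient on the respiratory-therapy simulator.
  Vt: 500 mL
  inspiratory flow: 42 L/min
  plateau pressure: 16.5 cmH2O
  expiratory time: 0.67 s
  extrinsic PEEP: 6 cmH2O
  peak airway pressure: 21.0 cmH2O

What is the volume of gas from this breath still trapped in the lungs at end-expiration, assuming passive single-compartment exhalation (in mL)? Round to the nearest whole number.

Flow: 42 L/min ÷ 60 = 0.7 L/s.
R = (PIP − Pplat)/V̇ = (21.0 − 16.5) / 0.7 = 4.5/0.7 = 6.429 cmH2O·s/L.
C = Vt/(Pplat − PEEP) = 500.0 / (16.5 − 6) = 500.0/10.5 = 47.619 mL/cmH2O.
τ = R × C = 6.429 × 0.04762 L/cmH2O = 0.3061 s.
Fraction remaining = e^(−Te/τ) = e^(−0.67/0.3061) = 0.112.
Trapped volume = 500.0 × 0.112 = 56.0 mL.

56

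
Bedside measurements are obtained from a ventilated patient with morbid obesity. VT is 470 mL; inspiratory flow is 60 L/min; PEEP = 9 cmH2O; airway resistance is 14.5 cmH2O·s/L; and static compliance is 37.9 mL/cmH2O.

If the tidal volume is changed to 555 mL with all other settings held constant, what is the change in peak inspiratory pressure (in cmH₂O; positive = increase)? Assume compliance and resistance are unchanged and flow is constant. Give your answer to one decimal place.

2.2

PIP = Vt/C + R·V̇ + PEEP (constant-flow equation of motion).
Only the elastic term changes: ΔPIP = ΔVt / C = (555 − 470) / 37.9 = 2.243 cmH2O.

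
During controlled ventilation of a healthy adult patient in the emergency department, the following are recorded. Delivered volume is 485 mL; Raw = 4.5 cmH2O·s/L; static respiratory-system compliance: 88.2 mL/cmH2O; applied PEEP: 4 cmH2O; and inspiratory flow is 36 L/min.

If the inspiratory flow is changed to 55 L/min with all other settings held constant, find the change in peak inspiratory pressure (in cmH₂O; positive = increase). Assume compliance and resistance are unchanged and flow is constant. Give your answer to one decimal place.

1.4

Flow: 36 L/min ÷ 60 = 0.6 L/s.
New flow: 55 L/min ÷ 60 = 0.9167 L/s.
PIP = Vt/C + R·V̇ + PEEP (constant-flow equation of motion).
Only the resistive term changes: ΔPIP = R × ΔV̇ = 4.5 × (0.9167 − 0.6) = 4.5 × 0.3167 = 1.425 cmH2O.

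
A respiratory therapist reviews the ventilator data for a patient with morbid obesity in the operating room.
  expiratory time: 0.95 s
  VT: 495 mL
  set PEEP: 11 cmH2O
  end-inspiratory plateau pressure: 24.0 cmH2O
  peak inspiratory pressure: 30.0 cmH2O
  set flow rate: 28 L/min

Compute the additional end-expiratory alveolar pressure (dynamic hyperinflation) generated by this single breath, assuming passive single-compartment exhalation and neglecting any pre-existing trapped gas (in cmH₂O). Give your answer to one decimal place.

Flow: 28 L/min ÷ 60 = 0.4667 L/s.
R = (PIP − Pplat)/V̇ = (30.0 − 24.0) / 0.4667 = 6.0/0.4667 = 12.856 cmH2O·s/L.
C = Vt/(Pplat − PEEP) = 495.0 / (24.0 − 11) = 495.0/13.0 = 38.077 mL/cmH2O.
τ = R × C = 12.856 × 0.03808 L/cmH2O = 0.4896 s.
Fraction remaining = e^(−Te/τ) = e^(−0.95/0.4896) = 0.1437; trapped volume = 495.0 × 0.1437 = 71.132 mL.
Additional alveolar pressure from trapping ≈ V_trapped / C = 71.132 / 38.077 = 1.868 cmH2O.

1.9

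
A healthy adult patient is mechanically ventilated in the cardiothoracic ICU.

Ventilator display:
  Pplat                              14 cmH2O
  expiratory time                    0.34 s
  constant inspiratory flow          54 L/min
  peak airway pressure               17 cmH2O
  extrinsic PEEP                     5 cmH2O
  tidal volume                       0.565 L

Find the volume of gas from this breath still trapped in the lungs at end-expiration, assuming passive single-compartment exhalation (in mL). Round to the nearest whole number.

111

Flow: 54 L/min ÷ 60 = 0.9 L/s.
R = (PIP − Pplat)/V̇ = (17 − 14) / 0.9 = 3.0/0.9 = 3.333 cmH2O·s/L.
C = Vt/(Pplat − PEEP) = 565.0 / (14 − 5) = 565.0/9.0 = 62.778 mL/cmH2O.
τ = R × C = 3.333 × 0.06278 L/cmH2O = 0.2092 s.
Fraction remaining = e^(−Te/τ) = e^(−0.34/0.2092) = 0.1969.
Trapped volume = 565.0 × 0.1969 = 111.25 mL.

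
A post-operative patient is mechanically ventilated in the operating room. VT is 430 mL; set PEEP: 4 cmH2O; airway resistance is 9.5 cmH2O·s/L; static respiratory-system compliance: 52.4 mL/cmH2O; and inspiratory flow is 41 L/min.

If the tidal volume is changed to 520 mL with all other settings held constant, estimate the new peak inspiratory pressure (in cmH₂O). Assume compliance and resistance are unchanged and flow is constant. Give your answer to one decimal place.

20.4

Flow: 41 L/min ÷ 60 = 0.6833 L/s.
PIP = Vt/C + R·V̇ + PEEP (constant-flow equation of motion).
Only the elastic term changes: ΔPIP = ΔVt / C = (520 − 430) / 52.4 = 1.718 cmH2O.
Original PIP = 430/52.4 + 9.5×0.6833 + 4 = 18.697 cmH2O; new PIP = 18.697 + (1.718) = 20.415 cmH2O.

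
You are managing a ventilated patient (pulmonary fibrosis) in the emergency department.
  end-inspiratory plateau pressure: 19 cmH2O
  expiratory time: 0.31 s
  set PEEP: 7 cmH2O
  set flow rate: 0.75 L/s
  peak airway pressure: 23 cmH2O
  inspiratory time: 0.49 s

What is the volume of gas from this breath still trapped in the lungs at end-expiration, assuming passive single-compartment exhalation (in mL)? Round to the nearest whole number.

55

Vt = flow × Ti = 0.75 L/s × 0.49 s × 1000 mL/L = 367.5 mL.
R = (PIP − Pplat)/V̇ = (23 − 19) / 0.75 = 4.0/0.75 = 5.333 cmH2O·s/L.
C = Vt/(Pplat − PEEP) = 367.5 / (19 − 7) = 367.5/12.0 = 30.625 mL/cmH2O.
τ = R × C = 5.333 × 0.03063 L/cmH2O = 0.1633 s.
Fraction remaining = e^(−Te/τ) = e^(−0.31/0.1633) = 0.1498.
Trapped volume = 367.5 × 0.1498 = 55.052 mL.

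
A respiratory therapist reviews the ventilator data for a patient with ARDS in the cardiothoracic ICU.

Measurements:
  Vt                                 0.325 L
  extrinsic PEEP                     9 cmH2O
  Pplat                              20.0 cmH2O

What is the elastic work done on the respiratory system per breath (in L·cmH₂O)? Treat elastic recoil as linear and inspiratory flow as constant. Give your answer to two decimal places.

Elastic work ≈ ½ × (Pplat − PEEP) × Vt = 0.5 × (20.0 − 9) × 0.325 L = 0.5 × 11.0 × 0.325 = 1.788 L·cmH2O.

1.79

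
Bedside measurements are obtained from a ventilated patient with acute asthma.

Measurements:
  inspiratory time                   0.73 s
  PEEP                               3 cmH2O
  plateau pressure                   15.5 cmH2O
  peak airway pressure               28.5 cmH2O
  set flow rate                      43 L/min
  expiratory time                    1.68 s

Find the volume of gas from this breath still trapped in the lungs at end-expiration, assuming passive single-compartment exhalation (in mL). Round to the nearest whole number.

Flow: 43 L/min ÷ 60 = 0.7167 L/s.
Vt = flow × Ti = 0.7167 L/s × 0.73 s × 1000 mL/L = 523.19 mL.
R = (PIP − Pplat)/V̇ = (28.5 − 15.5) / 0.7167 = 13.0/0.7167 = 18.139 cmH2O·s/L.
C = Vt/(Pplat − PEEP) = 523.19 / (15.5 − 3) = 523.19/12.5 = 41.855 mL/cmH2O.
τ = R × C = 18.139 × 0.04186 L/cmH2O = 0.7593 s.
Fraction remaining = e^(−Te/τ) = e^(−1.68/0.7593) = 0.1094.
Trapped volume = 523.19 × 0.1094 = 57.237 mL.

57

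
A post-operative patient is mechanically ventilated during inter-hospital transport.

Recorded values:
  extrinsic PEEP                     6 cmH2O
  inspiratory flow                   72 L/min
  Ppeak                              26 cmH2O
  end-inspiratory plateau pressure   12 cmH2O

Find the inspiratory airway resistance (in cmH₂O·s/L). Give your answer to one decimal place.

11.7

Flow: 72 L/min ÷ 60 = 1.2 L/s.
Raw = (PIP − Pplat) / flow = (26 − 12) / 1.2 = 14.0 / 1.2 = 11.667 cmH2O·s/L.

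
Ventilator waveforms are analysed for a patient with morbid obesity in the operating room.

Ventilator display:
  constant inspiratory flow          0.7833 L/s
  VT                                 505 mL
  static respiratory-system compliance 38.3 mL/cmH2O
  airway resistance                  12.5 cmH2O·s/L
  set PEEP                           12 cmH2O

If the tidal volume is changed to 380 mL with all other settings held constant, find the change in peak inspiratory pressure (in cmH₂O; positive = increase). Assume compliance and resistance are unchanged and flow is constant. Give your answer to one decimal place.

PIP = Vt/C + R·V̇ + PEEP (constant-flow equation of motion).
Only the elastic term changes: ΔPIP = ΔVt / C = (380 − 505) / 38.3 = -3.264 cmH2O.

-3.3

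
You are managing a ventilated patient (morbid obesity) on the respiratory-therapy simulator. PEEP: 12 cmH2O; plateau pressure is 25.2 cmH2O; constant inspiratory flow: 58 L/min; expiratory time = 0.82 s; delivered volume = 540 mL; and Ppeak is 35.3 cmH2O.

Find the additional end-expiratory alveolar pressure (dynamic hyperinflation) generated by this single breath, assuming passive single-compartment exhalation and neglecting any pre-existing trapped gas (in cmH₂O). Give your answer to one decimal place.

Flow: 58 L/min ÷ 60 = 0.9667 L/s.
R = (PIP − Pplat)/V̇ = (35.3 − 25.2) / 0.9667 = 10.1/0.9667 = 10.448 cmH2O·s/L.
C = Vt/(Pplat − PEEP) = 540.0 / (25.2 − 12) = 540.0/13.2 = 40.909 mL/cmH2O.
τ = R × C = 10.448 × 0.04091 L/cmH2O = 0.4274 s.
Fraction remaining = e^(−Te/τ) = e^(−0.82/0.4274) = 0.1468; trapped volume = 540.0 × 0.1468 = 79.272 mL.
Additional alveolar pressure from trapping ≈ V_trapped / C = 79.272 / 40.909 = 1.938 cmH2O.

1.9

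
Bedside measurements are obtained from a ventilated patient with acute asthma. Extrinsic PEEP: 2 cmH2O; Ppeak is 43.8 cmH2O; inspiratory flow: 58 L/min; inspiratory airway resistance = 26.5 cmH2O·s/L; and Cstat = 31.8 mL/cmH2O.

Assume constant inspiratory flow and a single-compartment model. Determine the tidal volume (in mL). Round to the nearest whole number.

Flow: 58 L/min ÷ 60 = 0.9667 L/s.
Equation of motion (constant flow): PIP = Vt/C + R·V̇ + PEEP.
Vt/C = PIP − R·V̇ − PEEP = 43.8 − 25.618 − 2 = 16.182 cmH2O.
Vt = C × 16.182 = 31.8 × 16.182 = 514.59 mL.

515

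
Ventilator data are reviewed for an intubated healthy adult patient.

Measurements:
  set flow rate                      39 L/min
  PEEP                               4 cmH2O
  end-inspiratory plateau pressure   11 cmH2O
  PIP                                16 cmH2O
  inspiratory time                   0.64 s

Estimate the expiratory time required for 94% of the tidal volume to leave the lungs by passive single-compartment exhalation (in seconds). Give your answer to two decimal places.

Flow: 39 L/min ÷ 60 = 0.65 L/s.
Vt = flow × Ti = 0.65 L/s × 0.64 s × 1000 mL/L = 416.0 mL.
R = (PIP − Pplat)/V̇ = (16 − 11) / 0.65 = 5.0/0.65 = 7.692 cmH2O·s/L.
C = Vt/(Pplat − PEEP) = 416.0 / (11 − 4) = 416.0/7.0 = 59.429 mL/cmH2O.
τ = R × C = 7.692 × 0.05943 L/cmH2O = 0.4571 s.
t = −τ·ln(1 − 0.94) = −0.4571·ln(0.06) = 1.286 s.

1.29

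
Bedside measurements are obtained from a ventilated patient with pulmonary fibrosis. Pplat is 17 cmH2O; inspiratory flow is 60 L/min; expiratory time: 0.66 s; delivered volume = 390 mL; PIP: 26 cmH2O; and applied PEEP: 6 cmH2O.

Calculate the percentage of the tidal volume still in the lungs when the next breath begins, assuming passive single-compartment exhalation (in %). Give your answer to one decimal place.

Flow: 60 L/min ÷ 60 = 1 L/s.
R = (PIP − Pplat)/V̇ = (26 − 17) / 1 = 9.0/1 = 9.0 cmH2O·s/L.
C = Vt/(Pplat − PEEP) = 390.0 / (17 − 6) = 390.0/11.0 = 35.455 mL/cmH2O.
τ = R × C = 9.0 × 0.03546 L/cmH2O = 0.3191 s.
Fraction remaining at end-expiration = e^(−Te/τ) = e^(−0.66/0.3191) = 0.1264 → 12.64%.

12.6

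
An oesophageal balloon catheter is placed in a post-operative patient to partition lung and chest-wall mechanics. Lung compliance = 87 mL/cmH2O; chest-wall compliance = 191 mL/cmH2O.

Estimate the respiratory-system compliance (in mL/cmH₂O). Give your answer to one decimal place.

Lung and chest wall are elastances in series: 1/Crs = 1/CL + 1/Ccw.
1/Crs = 1/87 + 1/191 = 0.01673.
Crs = 59.773 mL/cmH2O.

59.8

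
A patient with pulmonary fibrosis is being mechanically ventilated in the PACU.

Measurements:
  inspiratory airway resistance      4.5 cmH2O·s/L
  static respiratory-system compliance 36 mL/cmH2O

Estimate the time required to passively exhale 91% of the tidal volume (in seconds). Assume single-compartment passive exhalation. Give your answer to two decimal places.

0.39

τ = R × C = 4.5 × 36 mL/cmH2O = 4.5 × 0.036 L/cmH2O = 0.162 s.
Exhaled fraction f = 1 − e^(−t/τ) → t = −τ·ln(1 − f) = −0.162·ln(0.09) = 0.3901 s.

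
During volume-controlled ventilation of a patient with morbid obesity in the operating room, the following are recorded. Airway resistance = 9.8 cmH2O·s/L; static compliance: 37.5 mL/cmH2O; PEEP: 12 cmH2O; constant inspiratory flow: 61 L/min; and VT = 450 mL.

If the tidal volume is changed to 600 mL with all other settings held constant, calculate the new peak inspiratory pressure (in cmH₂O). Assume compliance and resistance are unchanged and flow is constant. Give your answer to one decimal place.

Flow: 61 L/min ÷ 60 = 1.0167 L/s.
PIP = Vt/C + R·V̇ + PEEP (constant-flow equation of motion).
Only the elastic term changes: ΔPIP = ΔVt / C = (600 − 450) / 37.5 = 4.0 cmH2O.
Original PIP = 450/37.5 + 9.8×1.0167 + 12 = 33.964 cmH2O; new PIP = 33.964 + (4.0) = 37.964 cmH2O.

38.0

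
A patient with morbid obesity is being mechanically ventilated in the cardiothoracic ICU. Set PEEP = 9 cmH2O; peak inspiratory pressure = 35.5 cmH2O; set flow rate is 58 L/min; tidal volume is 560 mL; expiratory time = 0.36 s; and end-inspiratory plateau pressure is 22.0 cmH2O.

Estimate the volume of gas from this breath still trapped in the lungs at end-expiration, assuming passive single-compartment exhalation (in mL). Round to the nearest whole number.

Flow: 58 L/min ÷ 60 = 0.9667 L/s.
R = (PIP − Pplat)/V̇ = (35.5 − 22.0) / 0.9667 = 13.5/0.9667 = 13.965 cmH2O·s/L.
C = Vt/(Pplat − PEEP) = 560.0 / (22.0 − 9) = 560.0/13.0 = 43.077 mL/cmH2O.
τ = R × C = 13.965 × 0.04308 L/cmH2O = 0.6016 s.
Fraction remaining = e^(−Te/τ) = e^(−0.36/0.6016) = 0.5497.
Trapped volume = 560.0 × 0.5497 = 307.83 mL.

308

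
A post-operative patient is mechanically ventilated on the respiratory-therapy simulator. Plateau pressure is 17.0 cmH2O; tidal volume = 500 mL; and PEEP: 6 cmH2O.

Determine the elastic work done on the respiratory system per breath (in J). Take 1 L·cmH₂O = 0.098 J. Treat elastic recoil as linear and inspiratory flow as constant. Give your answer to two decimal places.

0.27

Elastic work ≈ ½ × (Pplat − PEEP) × Vt = 0.5 × (17.0 − 6) × 0.500 L = 0.5 × 11.0 × 0.500 = 2.75 L·cmH2O.
× 0.098 J/(L·cmH2O) → 0.2695 J.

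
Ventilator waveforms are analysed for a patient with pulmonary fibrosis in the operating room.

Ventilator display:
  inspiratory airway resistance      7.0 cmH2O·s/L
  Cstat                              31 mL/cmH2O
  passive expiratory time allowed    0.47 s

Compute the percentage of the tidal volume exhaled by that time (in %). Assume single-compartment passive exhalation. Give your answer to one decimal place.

τ = R × C = 7.0 × 31 mL/cmH2O = 7.0 × 0.031 L/cmH2O = 0.217 s.
Passive exhalation: V(t)/V₀ = e^(−t/τ) = e^(−0.47/0.217) = 0.1146.
Fraction exhaled = 1 − 0.1146 = 0.8854 → 88.54%.

88.5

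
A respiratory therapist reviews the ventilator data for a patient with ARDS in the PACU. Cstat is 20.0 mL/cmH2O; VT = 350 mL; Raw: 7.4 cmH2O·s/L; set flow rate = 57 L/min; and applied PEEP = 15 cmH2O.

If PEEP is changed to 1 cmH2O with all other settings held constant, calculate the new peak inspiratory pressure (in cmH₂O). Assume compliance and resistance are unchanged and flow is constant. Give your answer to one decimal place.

Flow: 57 L/min ÷ 60 = 0.95 L/s.
PIP = Vt/C + R·V̇ + PEEP (constant-flow equation of motion).
Only the baseline term changes: ΔPIP = ΔPEEP = 1 − 15 = -14.0 cmH2O.
Original PIP = 350/20.0 + 7.4×0.95 + 15 = 39.53 cmH2O; new PIP = 39.53 + (-14.0) = 25.53 cmH2O.

25.5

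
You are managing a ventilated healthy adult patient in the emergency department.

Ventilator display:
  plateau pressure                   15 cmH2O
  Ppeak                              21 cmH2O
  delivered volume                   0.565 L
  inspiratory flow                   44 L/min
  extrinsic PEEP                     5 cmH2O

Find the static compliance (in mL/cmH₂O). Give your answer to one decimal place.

Cstat = Vt / (Pplat − PEEP) = 565 / (15 − 5) = 565 / 10.0 = 56.5 mL/cmH2O.

56.5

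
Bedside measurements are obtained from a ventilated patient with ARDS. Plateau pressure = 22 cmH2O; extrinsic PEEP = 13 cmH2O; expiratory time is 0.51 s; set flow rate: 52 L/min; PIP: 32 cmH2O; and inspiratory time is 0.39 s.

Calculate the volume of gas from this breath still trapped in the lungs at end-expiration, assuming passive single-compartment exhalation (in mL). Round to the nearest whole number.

Flow: 52 L/min ÷ 60 = 0.8667 L/s.
Vt = flow × Ti = 0.8667 L/s × 0.39 s × 1000 mL/L = 338.01 mL.
R = (PIP − Pplat)/V̇ = (32 − 22) / 0.8667 = 10.0/0.8667 = 11.538 cmH2O·s/L.
C = Vt/(Pplat − PEEP) = 338.01 / (22 − 13) = 338.01/9.0 = 37.557 mL/cmH2O.
τ = R × C = 11.538 × 0.03756 L/cmH2O = 0.4334 s.
Fraction remaining = e^(−Te/τ) = e^(−0.51/0.4334) = 0.3083.
Trapped volume = 338.01 × 0.3083 = 104.21 mL.

104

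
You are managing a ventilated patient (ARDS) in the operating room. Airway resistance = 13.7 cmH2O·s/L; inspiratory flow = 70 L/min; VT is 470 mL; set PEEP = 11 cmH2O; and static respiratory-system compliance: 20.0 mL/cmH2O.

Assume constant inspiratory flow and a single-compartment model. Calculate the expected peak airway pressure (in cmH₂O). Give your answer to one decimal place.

50.5

Flow: 70 L/min ÷ 60 = 1.1667 L/s.
Equation of motion (constant flow): PIP = Vt/C + R·V̇ + PEEP.
PIP = 470/20.0 + 13.7×1.1667 + 11 = 23.5 + 15.984 + 11 = 50.484 cmH2O.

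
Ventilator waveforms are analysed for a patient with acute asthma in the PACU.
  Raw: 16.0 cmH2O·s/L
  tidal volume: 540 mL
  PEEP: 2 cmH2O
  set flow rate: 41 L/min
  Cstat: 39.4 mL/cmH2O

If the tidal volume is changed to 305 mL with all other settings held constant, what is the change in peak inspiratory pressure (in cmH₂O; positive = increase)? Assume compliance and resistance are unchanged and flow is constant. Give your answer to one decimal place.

PIP = Vt/C + R·V̇ + PEEP (constant-flow equation of motion).
Only the elastic term changes: ΔPIP = ΔVt / C = (305 − 540) / 39.4 = -5.964 cmH2O.

-6.0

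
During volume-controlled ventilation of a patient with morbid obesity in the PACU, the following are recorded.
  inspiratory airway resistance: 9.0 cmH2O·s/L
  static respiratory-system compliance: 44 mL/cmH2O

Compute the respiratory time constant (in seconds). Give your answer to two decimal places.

τ = R × C = 9.0 × 44 mL/cmH2O = 9.0 × 0.044 L/cmH2O = 0.396 s.

0.40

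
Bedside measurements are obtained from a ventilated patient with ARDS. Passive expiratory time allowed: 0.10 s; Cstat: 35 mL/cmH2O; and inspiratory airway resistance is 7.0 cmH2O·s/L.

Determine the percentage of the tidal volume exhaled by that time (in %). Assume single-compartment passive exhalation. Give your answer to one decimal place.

τ = R × C = 7.0 × 35 mL/cmH2O = 7.0 × 0.035 L/cmH2O = 0.245 s.
Passive exhalation: V(t)/V₀ = e^(−t/τ) = e^(−0.10/0.245) = 0.6649.
Fraction exhaled = 1 − 0.6649 = 0.3351 → 33.51%.

33.5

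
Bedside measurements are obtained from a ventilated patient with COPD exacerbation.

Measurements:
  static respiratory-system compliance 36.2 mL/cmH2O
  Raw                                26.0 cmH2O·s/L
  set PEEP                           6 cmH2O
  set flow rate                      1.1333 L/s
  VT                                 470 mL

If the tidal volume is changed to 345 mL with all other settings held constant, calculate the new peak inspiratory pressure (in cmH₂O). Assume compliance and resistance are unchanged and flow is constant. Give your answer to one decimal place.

45.0

PIP = Vt/C + R·V̇ + PEEP (constant-flow equation of motion).
Only the elastic term changes: ΔPIP = ΔVt / C = (345 − 470) / 36.2 = -3.453 cmH2O.
Original PIP = 470/36.2 + 26.0×1.1333 + 6 = 48.449 cmH2O; new PIP = 48.449 + (-3.453) = 44.996 cmH2O.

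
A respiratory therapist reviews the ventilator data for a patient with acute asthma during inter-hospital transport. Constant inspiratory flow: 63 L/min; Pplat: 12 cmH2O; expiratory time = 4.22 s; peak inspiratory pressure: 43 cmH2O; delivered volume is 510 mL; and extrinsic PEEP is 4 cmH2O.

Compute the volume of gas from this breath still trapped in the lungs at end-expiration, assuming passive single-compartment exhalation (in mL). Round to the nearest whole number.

54

Flow: 63 L/min ÷ 60 = 1.05 L/s.
R = (PIP − Pplat)/V̇ = (43 − 12) / 1.05 = 31.0/1.05 = 29.524 cmH2O·s/L.
C = Vt/(Pplat − PEEP) = 510.0 / (12 − 4) = 510.0/8.0 = 63.75 mL/cmH2O.
τ = R × C = 29.524 × 0.06375 L/cmH2O = 1.882 s.
Fraction remaining = e^(−Te/τ) = e^(−4.22/1.882) = 0.1062.
Trapped volume = 510.0 × 0.1062 = 54.162 mL.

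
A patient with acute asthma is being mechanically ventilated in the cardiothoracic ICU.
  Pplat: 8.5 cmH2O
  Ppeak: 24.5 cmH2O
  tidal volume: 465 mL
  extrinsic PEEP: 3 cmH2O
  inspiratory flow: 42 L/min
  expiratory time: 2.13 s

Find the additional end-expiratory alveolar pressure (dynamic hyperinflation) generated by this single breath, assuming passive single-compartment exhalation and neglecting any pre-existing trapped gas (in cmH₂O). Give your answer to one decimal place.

Flow: 42 L/min ÷ 60 = 0.7 L/s.
R = (PIP − Pplat)/V̇ = (24.5 − 8.5) / 0.7 = 16.0/0.7 = 22.857 cmH2O·s/L.
C = Vt/(Pplat − PEEP) = 465.0 / (8.5 − 3) = 465.0/5.5 = 84.545 mL/cmH2O.
τ = R × C = 22.857 × 0.08455 L/cmH2O = 1.933 s.
Fraction remaining = e^(−Te/τ) = e^(−2.13/1.933) = 0.3322; trapped volume = 465.0 × 0.3322 = 154.47 mL.
Additional alveolar pressure from trapping ≈ V_trapped / C = 154.47 / 84.545 = 1.827 cmH2O.

1.8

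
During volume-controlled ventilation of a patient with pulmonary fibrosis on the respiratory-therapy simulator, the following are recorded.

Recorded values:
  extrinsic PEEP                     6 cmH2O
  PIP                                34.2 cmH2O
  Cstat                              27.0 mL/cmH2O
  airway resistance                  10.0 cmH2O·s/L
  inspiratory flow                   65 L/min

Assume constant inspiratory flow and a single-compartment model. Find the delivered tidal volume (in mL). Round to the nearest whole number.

Flow: 65 L/min ÷ 60 = 1.0833 L/s.
Equation of motion (constant flow): PIP = Vt/C + R·V̇ + PEEP.
Vt/C = PIP − R·V̇ − PEEP = 34.2 − 10.833 − 6 = 17.367 cmH2O.
Vt = C × 17.367 = 27.0 × 17.367 = 468.91 mL.

469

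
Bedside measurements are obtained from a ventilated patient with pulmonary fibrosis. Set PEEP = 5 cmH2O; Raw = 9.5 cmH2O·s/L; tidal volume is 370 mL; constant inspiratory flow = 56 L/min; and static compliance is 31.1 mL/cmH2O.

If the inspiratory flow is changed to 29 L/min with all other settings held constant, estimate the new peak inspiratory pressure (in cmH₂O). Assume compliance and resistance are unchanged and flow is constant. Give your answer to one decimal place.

Flow: 56 L/min ÷ 60 = 0.9333 L/s.
New flow: 29 L/min ÷ 60 = 0.4833 L/s.
PIP = Vt/C + R·V̇ + PEEP (constant-flow equation of motion).
Only the resistive term changes: ΔPIP = R × ΔV̇ = 9.5 × (0.4833 − 0.9333) = 9.5 × -0.45 = -4.275 cmH2O.
Original PIP = 370/31.1 + 9.5×0.9333 + 5 = 25.763 cmH2O; new PIP = 25.763 + (-4.275) = 21.488 cmH2O.

21.5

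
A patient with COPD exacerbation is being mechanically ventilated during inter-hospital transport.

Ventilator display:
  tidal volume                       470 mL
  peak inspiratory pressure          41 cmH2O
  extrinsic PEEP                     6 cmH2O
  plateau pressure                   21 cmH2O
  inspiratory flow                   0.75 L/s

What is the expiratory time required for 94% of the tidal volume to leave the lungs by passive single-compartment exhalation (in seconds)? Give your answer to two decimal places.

2.35

R = (PIP − Pplat)/V̇ = (41 − 21) / 0.75 = 20.0/0.75 = 26.667 cmH2O·s/L.
C = Vt/(Pplat − PEEP) = 470.0 / (21 − 6) = 470.0/15.0 = 31.333 mL/cmH2O.
τ = R × C = 26.667 × 0.03133 L/cmH2O = 0.8355 s.
t = −τ·ln(1 − 0.94) = −0.8355·ln(0.06) = 2.351 s.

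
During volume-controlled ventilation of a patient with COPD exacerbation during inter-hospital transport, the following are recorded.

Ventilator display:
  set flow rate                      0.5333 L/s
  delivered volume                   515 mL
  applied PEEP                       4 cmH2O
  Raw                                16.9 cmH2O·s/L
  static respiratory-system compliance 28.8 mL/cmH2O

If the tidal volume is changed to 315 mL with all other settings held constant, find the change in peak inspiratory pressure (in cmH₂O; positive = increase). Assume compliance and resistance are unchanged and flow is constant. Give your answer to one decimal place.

-6.9

PIP = Vt/C + R·V̇ + PEEP (constant-flow equation of motion).
Only the elastic term changes: ΔPIP = ΔVt / C = (315 − 515) / 28.8 = -6.944 cmH2O.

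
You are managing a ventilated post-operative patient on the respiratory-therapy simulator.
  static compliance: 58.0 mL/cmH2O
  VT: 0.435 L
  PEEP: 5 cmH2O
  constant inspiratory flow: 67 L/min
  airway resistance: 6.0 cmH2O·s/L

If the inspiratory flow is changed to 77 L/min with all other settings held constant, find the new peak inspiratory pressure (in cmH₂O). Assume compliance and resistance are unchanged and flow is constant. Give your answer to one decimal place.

Flow: 67 L/min ÷ 60 = 1.1167 L/s.
New flow: 77 L/min ÷ 60 = 1.2833 L/s.
PIP = Vt/C + R·V̇ + PEEP (constant-flow equation of motion).
Only the resistive term changes: ΔPIP = R × ΔV̇ = 6.0 × (1.2833 − 1.1167) = 6.0 × 0.1666 = 0.9996 cmH2O.
Original PIP = 435/58.0 + 6.0×1.1167 + 5 = 19.2 cmH2O; new PIP = 19.2 + (0.9996) = 20.2 cmH2O.

20.2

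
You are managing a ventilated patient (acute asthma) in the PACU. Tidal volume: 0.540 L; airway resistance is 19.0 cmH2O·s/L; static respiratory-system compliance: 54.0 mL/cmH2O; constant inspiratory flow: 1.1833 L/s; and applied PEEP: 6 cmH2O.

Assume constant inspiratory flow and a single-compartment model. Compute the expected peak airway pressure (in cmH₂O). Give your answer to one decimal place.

Equation of motion (constant flow): PIP = Vt/C + R·V̇ + PEEP.
PIP = 540/54.0 + 19.0×1.1833 + 6 = 10.0 + 22.483 + 6 = 38.483 cmH2O.

38.5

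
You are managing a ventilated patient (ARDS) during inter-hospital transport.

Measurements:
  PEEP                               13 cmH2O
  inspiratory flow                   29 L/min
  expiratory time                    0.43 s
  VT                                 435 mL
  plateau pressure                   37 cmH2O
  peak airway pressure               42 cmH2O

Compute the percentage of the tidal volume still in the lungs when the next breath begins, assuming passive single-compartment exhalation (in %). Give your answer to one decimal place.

Flow: 29 L/min ÷ 60 = 0.4833 L/s.
R = (PIP − Pplat)/V̇ = (42 − 37) / 0.4833 = 5.0/0.4833 = 10.346 cmH2O·s/L.
C = Vt/(Pplat − PEEP) = 435.0 / (37 − 13) = 435.0/24.0 = 18.125 mL/cmH2O.
τ = R × C = 10.346 × 0.01813 L/cmH2O = 0.1876 s.
Fraction remaining at end-expiration = e^(−Te/τ) = e^(−0.43/0.1876) = 0.1011 → 10.11%.

10.1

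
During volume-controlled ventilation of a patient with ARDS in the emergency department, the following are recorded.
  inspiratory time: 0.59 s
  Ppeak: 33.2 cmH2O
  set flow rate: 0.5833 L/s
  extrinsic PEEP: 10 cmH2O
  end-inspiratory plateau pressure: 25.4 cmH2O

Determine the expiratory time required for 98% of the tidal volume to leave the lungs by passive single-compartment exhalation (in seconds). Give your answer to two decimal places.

Vt = flow × Ti = 0.5833 L/s × 0.59 s × 1000 mL/L = 344.15 mL.
R = (PIP − Pplat)/V̇ = (33.2 − 25.4) / 0.5833 = 7.8/0.5833 = 13.372 cmH2O·s/L.
C = Vt/(Pplat − PEEP) = 344.15 / (25.4 − 10) = 344.15/15.4 = 22.347 mL/cmH2O.
τ = R × C = 13.372 × 0.02235 L/cmH2O = 0.2989 s.
t = −τ·ln(1 − 0.98) = −0.2989·ln(0.02) = 1.169 s.

1.17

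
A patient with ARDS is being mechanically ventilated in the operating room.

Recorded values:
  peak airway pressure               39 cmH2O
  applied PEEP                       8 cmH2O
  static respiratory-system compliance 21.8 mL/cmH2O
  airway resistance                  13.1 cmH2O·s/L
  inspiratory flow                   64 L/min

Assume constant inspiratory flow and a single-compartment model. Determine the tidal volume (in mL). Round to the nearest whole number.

371

Flow: 64 L/min ÷ 60 = 1.0667 L/s.
Equation of motion (constant flow): PIP = Vt/C + R·V̇ + PEEP.
Vt/C = PIP − R·V̇ − PEEP = 39 − 13.974 − 8 = 17.026 cmH2O.
Vt = C × 17.026 = 21.8 × 17.026 = 371.17 mL.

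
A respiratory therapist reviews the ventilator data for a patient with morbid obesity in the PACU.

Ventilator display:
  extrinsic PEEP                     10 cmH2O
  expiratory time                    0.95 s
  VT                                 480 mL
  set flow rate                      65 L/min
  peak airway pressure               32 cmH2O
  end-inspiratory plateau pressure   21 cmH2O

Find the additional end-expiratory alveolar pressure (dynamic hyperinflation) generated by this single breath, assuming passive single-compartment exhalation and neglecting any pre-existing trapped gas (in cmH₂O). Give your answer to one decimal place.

1.3

Flow: 65 L/min ÷ 60 = 1.0833 L/s.
R = (PIP − Pplat)/V̇ = (32 − 21) / 1.0833 = 11.0/1.0833 = 10.154 cmH2O·s/L.
C = Vt/(Pplat − PEEP) = 480.0 / (21 − 10) = 480.0/11.0 = 43.636 mL/cmH2O.
τ = R × C = 10.154 × 0.04364 L/cmH2O = 0.4431 s.
Fraction remaining = e^(−Te/τ) = e^(−0.95/0.4431) = 0.1172; trapped volume = 480.0 × 0.1172 = 56.256 mL.
Additional alveolar pressure from trapping ≈ V_trapped / C = 56.256 / 43.636 = 1.289 cmH2O.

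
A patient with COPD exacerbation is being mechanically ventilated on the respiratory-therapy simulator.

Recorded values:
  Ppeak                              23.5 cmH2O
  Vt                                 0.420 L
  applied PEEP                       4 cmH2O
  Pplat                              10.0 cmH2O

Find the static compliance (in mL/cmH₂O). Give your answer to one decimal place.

Cstat = Vt / (Pplat − PEEP) = 420 / (10.0 − 4) = 420 / 6.0 = 70.0 mL/cmH2O.

70.0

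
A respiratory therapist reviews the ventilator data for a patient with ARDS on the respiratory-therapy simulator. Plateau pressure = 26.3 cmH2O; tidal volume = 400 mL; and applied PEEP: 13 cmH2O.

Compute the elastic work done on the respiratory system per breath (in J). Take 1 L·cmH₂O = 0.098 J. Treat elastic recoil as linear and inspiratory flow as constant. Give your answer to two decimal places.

Elastic work ≈ ½ × (Pplat − PEEP) × Vt = 0.5 × (26.3 − 13) × 0.400 L = 0.5 × 13.3 × 0.400 = 2.66 L·cmH2O.
× 0.098 J/(L·cmH2O) → 0.2607 J.

0.26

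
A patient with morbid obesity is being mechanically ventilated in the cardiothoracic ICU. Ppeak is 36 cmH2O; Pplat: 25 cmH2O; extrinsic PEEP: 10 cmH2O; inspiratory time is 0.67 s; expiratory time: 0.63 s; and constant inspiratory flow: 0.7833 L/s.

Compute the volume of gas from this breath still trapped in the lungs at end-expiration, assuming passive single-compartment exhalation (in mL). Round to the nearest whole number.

Vt = flow × Ti = 0.7833 L/s × 0.67 s × 1000 mL/L = 524.81 mL.
R = (PIP − Pplat)/V̇ = (36 − 25) / 0.7833 = 11.0/0.7833 = 14.043 cmH2O·s/L.
C = Vt/(Pplat − PEEP) = 524.81 / (25 − 10) = 524.81/15.0 = 34.987 mL/cmH2O.
τ = R × C = 14.043 × 0.03499 L/cmH2O = 0.4914 s.
Fraction remaining = e^(−Te/τ) = e^(−0.63/0.4914) = 0.2775.
Trapped volume = 524.81 × 0.2775 = 145.63 mL.

146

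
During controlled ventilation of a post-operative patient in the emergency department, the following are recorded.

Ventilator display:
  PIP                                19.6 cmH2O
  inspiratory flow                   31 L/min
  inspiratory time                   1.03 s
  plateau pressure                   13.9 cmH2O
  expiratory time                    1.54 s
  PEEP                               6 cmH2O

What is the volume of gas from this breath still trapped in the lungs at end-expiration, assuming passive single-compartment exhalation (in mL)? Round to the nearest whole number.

67

Flow: 31 L/min ÷ 60 = 0.5167 L/s.
Vt = flow × Ti = 0.5167 L/s × 1.03 s × 1000 mL/L = 532.2 mL.
R = (PIP − Pplat)/V̇ = (19.6 − 13.9) / 0.5167 = 5.7/0.5167 = 11.032 cmH2O·s/L.
C = Vt/(Pplat − PEEP) = 532.2 / (13.9 − 6) = 532.2/7.9 = 67.367 mL/cmH2O.
τ = R × C = 11.032 × 0.06737 L/cmH2O = 0.7432 s.
Fraction remaining = e^(−Te/τ) = e^(−1.54/0.7432) = 0.1259.
Trapped volume = 532.2 × 0.1259 = 67.004 mL.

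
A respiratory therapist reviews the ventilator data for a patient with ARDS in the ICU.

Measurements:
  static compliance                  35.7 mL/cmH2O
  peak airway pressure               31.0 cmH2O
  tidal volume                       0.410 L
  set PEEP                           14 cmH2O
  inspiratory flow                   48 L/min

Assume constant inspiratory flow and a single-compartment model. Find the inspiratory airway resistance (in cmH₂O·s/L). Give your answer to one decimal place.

Flow: 48 L/min ÷ 60 = 0.8 L/s.
Equation of motion (constant flow): PIP = Vt/C + R·V̇ + PEEP.
R·V̇ = PIP − Vt/C − PEEP = 31.0 − 410/35.7 − 14 = 31.0 − 11.485 − 14 = 5.515 cmH2O.
R = 5.515 / 0.8 = 6.894 cmH2O·s/L.

6.9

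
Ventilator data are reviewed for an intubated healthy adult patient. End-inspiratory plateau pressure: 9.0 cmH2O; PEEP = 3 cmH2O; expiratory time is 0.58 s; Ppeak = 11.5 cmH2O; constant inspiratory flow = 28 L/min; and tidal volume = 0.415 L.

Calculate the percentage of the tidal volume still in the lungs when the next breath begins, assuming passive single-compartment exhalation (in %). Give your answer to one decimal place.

20.9

Flow: 28 L/min ÷ 60 = 0.4667 L/s.
R = (PIP − Pplat)/V̇ = (11.5 − 9.0) / 0.4667 = 2.5/0.4667 = 5.357 cmH2O·s/L.
C = Vt/(Pplat − PEEP) = 415.0 / (9.0 − 3) = 415.0/6.0 = 69.167 mL/cmH2O.
τ = R × C = 5.357 × 0.06917 L/cmH2O = 0.3705 s.
Fraction remaining at end-expiration = e^(−Te/τ) = e^(−0.58/0.3705) = 0.209 → 20.9%.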